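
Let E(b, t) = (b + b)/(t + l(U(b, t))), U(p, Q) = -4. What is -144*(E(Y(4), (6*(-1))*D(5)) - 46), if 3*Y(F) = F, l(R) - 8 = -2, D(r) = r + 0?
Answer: 6640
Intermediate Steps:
D(r) = r
l(R) = 6 (l(R) = 8 - 2 = 6)
Y(F) = F/3
E(b, t) = 2*b/(6 + t) (E(b, t) = (b + b)/(t + 6) = (2*b)/(6 + t) = 2*b/(6 + t))
-144*(E(Y(4), (6*(-1))*D(5)) - 46) = -144*(2*((⅓)*4)/(6 + (6*(-1))*5) - 46) = -144*(2*(4/3)/(6 - 6*5) - 46) = -144*(2*(4/3)/(6 - 30) - 46) = -144*(2*(4/3)/(-24) - 46) = -144*(2*(4/3)*(-1/24) - 46) = -144*(-⅑ - 46) = -144*(-415/9) = 6640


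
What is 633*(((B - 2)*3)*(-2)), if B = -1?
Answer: 11394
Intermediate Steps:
633*(((B - 2)*3)*(-2)) = 633*(((-1 - 2)*3)*(-2)) = 633*(-3*3*(-2)) = 633*(-9*(-2)) = 633*18 = 11394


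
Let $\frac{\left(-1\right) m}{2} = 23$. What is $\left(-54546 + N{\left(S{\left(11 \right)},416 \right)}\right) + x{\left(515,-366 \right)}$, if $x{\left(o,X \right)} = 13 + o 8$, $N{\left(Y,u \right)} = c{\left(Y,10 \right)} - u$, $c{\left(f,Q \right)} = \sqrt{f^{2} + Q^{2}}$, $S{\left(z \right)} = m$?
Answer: $-50829 + 2 \sqrt{554} \approx -50782.0$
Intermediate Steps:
$m = -46$ ($m = \left(-2\right) 23 = -46$)
$S{\left(z \right)} = -46$
$c{\left(f,Q \right)} = \sqrt{Q^{2} + f^{2}}$
$N{\left(Y,u \right)} = \sqrt{100 + Y^{2}} - u$ ($N{\left(Y,u \right)} = \sqrt{10^{2} + Y^{2}} - u = \sqrt{100 + Y^{2}} - u$)
$x{\left(o,X \right)} = 13 + 8 o$
$\left(-54546 + N{\left(S{\left(11 \right)},416 \right)}\right) + x{\left(515,-366 \right)} = \left(-54546 + \left(\sqrt{100 + \left(-46\right)^{2}} - 416\right)\right) + \left(13 + 8 \cdot 515\right) = \left(-54546 - \left(416 - \sqrt{100 + 2116}\right)\right) + \left(13 + 4120\right) = \left(-54546 - \left(416 - \sqrt{2216}\right)\right) + 4133 = \left(-54546 - \left(416 - 2 \sqrt{554}\right)\right) + 4133 = \left(-54962 + 2 \sqrt{554}\right) + 4133 = -50829 + 2 \sqrt{554}$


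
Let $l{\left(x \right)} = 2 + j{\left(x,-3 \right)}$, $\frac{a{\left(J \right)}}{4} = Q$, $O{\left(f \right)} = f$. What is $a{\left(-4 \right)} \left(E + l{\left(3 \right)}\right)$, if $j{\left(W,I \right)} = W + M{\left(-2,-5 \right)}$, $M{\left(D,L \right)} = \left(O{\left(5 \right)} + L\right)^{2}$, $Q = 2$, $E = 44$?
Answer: $392$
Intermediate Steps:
$a{\left(J \right)} = 8$ ($a{\left(J \right)} = 4 \cdot 2 = 8$)
$M{\left(D,L \right)} = \left(5 + L\right)^{2}$
$j{\left(W,I \right)} = W$ ($j{\left(W,I \right)} = W + \left(5 - 5\right)^{2} = W + 0^{2} = W + 0 = W$)
$l{\left(x \right)} = 2 + x$
$a{\left(-4 \right)} \left(E + l{\left(3 \right)}\right) = 8 \left(44 + \left(2 + 3\right)\right) = 8 \left(44 + 5\right) = 8 \cdot 49 = 392$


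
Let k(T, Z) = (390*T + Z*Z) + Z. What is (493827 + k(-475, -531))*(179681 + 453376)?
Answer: 373508061399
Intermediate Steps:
k(T, Z) = Z + Z**2 + 390*T (k(T, Z) = (390*T + Z**2) + Z = (Z**2 + 390*T) + Z = Z + Z**2 + 390*T)
(493827 + k(-475, -531))*(179681 + 453376) = (493827 + (-531 + (-531)**2 + 390*(-475)))*(179681 + 453376) = (493827 + (-531 + 281961 - 185250))*633057 = (493827 + 96180)*633057 = 590007*633057 = 373508061399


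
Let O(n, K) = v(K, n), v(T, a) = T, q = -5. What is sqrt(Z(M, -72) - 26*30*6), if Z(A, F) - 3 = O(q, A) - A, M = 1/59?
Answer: I*sqrt(4677) ≈ 68.389*I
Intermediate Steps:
O(n, K) = K
M = 1/59 ≈ 0.016949
Z(A, F) = 3 (Z(A, F) = 3 + (A - A) = 3 + 0 = 3)
sqrt(Z(M, -72) - 26*30*6) = sqrt(3 - 26*30*6) = sqrt(3 - 780*6) = sqrt(3 - 4680) = sqrt(-4677) = I*sqrt(4677)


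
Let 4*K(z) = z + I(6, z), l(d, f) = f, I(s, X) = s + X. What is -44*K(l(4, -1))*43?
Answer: -1892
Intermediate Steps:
I(s, X) = X + s
K(z) = 3/2 + z/2 (K(z) = (z + (z + 6))/4 = (z + (6 + z))/4 = (6 + 2*z)/4 = 3/2 + z/2)
-44*K(l(4, -1))*43 = -44*(3/2 + (½)*(-1))*43 = -44*(3/2 - ½)*43 = -44*1*43 = -44*43 = -1892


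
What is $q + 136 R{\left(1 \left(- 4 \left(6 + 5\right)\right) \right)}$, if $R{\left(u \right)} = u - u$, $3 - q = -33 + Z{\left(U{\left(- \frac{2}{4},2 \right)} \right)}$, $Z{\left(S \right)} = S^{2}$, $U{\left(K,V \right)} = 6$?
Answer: $0$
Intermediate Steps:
$q = 0$ ($q = 3 - \left(-33 + 6^{2}\right) = 3 - \left(-33 + 36\right) = 3 - 3 = 0$)
$R{\left(u \right)} = 0$
$q + 136 R{\left(1 \left(- 4 \left(6 + 5\right)\right) \right)} = 0 + 136 \cdot 0 = 0 + 0 = 0$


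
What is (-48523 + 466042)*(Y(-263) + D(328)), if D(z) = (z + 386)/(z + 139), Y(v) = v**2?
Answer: 13486964697603/467 ≈ 2.8880e+10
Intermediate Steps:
D(z) = (386 + z)/(139 + z)
(-48523 + 466042)*(Y(-263) + D(328)) = (-48523 + 466042)*((-263)**2 + (386 + 328)/(139 + 328)) = 417519*(69169 + 714/467) = 417519*(32302637/467) = 13486964697603/467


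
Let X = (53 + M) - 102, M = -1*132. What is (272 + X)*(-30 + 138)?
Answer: 9828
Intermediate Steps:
M = -132
X = -181 (X = (53 - 132) - 102 = -79 - 102 = -181)
(272 + X)*(-30 + 138) = (272 - 181)*(-30 + 138) = 91*108 = 9828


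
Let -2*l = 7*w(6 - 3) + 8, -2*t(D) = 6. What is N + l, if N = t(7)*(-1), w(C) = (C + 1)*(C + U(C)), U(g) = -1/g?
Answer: -115/3 ≈ -38.333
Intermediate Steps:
t(D) = -3 (t(D) = -½*6 = -3)
w(C) = (1 + C)*(C - 1/C) (w(C) = (C + 1)*(C - 1/C) = (1 + C)*(C - 1/C))
N = 3 (N = -3*(-1) = 3)
l = -124/3 (l = -(7*(-1 + (6 - 3) + (6 - 3)² - 1/(6 - 3)) + 8)/2 = -(7*(-1 + 3 + 3² - 1/3) + 8)/2 = -(7*(-1 + 3 + 9 - 1*⅓) + 8)/2 = -(7*(-1 + 3 + 9 - ⅓) + 8)/2 = -(7*(32/3) + 8)/2 = -(224/3 + 8)/2 = -½*248/3 = -124/3 ≈ -41.333)
N + l = 3 - 124/3 = -115/3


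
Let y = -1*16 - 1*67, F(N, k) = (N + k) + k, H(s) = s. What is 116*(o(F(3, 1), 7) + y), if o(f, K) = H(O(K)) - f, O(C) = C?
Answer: -9396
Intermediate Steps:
F(N, k) = N + 2*k
o(f, K) = K - f
y = -83 (y = -16 - 67 = -83)
116*(o(F(3, 1), 7) + y) = 116*((7 - (3 + 2*1)) - 83) = 116*((7 - (3 + 2)) - 83) = 116*((7 - 1*5) - 83) = 116*((7 - 5) - 83) = 116*(2 - 83) = 116*(-81) = -9396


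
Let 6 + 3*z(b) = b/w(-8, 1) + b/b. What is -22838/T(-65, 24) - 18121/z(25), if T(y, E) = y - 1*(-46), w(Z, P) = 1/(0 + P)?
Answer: -30323/20 ≈ -1516.2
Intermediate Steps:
w(Z, P) = 1/P
z(b) = -5/3 + b/3 (z(b) = -2 + (b/(1/1) + b/b)/3 = -2 + (b/1 + 1)/3 = -2 + (b*1 + 1)/3 = -2 + (b + 1)/3 = -2 + (1 + b)/3 = -2 + (1/3 + b/3) = -5/3 + b/3)
T(y, E) = 46 + y (T(y, E) = y + 46 = 46 + y)
-22838/T(-65, 24) - 18121/z(25) = -22838/(46 - 65) - 18121/(-5/3 + (1/3)*25) = -22838/(-19) - 18121/(-5/3 + 25/3) = -22838*(-1/19) - 18121/20/3 = 1202 - 18121*3/20 = 1202 - 54363/20 = -30323/20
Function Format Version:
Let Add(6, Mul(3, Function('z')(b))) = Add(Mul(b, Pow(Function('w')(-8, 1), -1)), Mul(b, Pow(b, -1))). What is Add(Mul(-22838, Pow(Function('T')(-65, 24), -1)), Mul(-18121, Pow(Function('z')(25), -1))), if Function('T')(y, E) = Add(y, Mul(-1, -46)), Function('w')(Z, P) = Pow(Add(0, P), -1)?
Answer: Rational(-30323, 20) ≈ -1516.2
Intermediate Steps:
Function('w')(Z, P) = Pow(P, -1)
Function('z')(b) = Add(Rational(-5, 3), Mul(Rational(1, 3), b)) (Function('z')(b) = Add(-2, Mul(Rational(1, 3), Add(Mul(b, Pow(Pow(1, -1), -1)), Mul(b, Pow(b, -1))))) = Add(-2, Mul(Rational(1, 3), Add(Mul(b, Pow(1, -1)), 1))) = Add(-2, Mul(Rational(1, 3), Add(Mul(b, 1), 1))) = Add(-2, Mul(Rational(1, 3), Add(b, 1))) = Add(-2, Mul(Rational(1, 3), Add(1, b))) = Add(-2, Add(Rational(1, 3), Mul(Rational(1, 3), b))) = Add(Rational(-5, 3), Mul(Rational(1, 3), b)))
Function('T')(y, E) = Add(46, y) (Function('T')(y, E) = Add(y, 46) = Add(46, y))
Add(Mul(-22838, Pow(Function('T')(-65, 24), -1)), Mul(-18121, Pow(Function('z')(25), -1))) = Add(Mul(-22838, Pow(Add(46, -65), -1)), Mul(-18121, Pow(Add(Rational(-5, 3), Mul(Rational(1, 3), 25)), -1))) = Add(Mul(-22838, Pow(-19, -1)), Mul(-18121, Pow(Add(Rational(-5, 3), Rational(25, 3)), -1))) = Add(Mul(-22838, Rational(-1, 19)), Mul(-18121, Pow(Rational(20, 3), -1))) = Add(1202, Mul(-18121, Rational(3, 20))) = Add(1202, Rational(-54363, 20)) = Rational(-30323, 20)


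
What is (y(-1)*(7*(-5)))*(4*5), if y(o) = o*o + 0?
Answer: -700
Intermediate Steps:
y(o) = o² (y(o) = o² + 0 = o²)
(y(-1)*(7*(-5)))*(4*5) = ((-1)²*(7*(-5)))*(4*5) = (1*(-35))*20 = -35*20 = -700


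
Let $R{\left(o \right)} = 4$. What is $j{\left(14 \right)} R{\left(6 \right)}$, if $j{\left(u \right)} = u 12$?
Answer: $672$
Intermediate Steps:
$j{\left(u \right)} = 12 u$
$j{\left(14 \right)} R{\left(6 \right)} = 12 \cdot 14 \cdot 4 = 168 \cdot 4 = 672$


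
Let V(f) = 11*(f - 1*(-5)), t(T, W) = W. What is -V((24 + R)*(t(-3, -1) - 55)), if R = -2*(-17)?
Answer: 35673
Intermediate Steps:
R = 34
V(f) = 55 + 11*f (V(f) = 11*(f + 5) = 11*(5 + f) = 55 + 11*f)
-V((24 + R)*(t(-3, -1) - 55)) = -(55 + 11*((24 + 34)*(-1 - 55))) = -(55 + 11*(58*(-56))) = -(55 + 11*(-3248)) = -(55 - 35728) = -1*(-35673) = 35673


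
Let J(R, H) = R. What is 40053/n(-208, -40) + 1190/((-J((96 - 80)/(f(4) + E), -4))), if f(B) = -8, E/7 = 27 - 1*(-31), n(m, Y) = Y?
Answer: -1224103/40 ≈ -30603.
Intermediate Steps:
E = 406 (E = 7*(27 - 1*(-31)) = 7*(27 + 31) = 7*58 = 406)
40053/n(-208, -40) + 1190/((-J((96 - 80)/(f(4) + E), -4))) = 40053/(-40) + 1190/((-(96 - 80)/(-8 + 406))) = 40053*(-1/40) + 1190/((-16/398)) = -40053/40 + 1190/((-16/398)) = -40053/40 + 1190/((-1*8/199)) = -40053/40 + 1190/(-8/199) = -40053/40 + 1190*(-199/8) = -40053/40 - 118405/4 = -1224103/40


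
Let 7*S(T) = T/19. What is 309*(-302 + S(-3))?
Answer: -12412221/133 ≈ -93325.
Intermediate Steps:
S(T) = T/133 (S(T) = (T/19)/7 = T/133)
309*(-302 + S(-3)) = 309*(-302 + (1/133)*(-3)) = 309*(-302 - 3/133) = 309*(-40169/133) = -12412221/133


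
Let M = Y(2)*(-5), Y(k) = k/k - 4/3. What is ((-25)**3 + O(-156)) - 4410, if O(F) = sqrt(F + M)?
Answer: -20035 + I*sqrt(1389)/3 ≈ -20035.0 + 12.423*I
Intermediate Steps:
Y(k) = -1/3 (Y(k) = 1 - 4*1/3 = 1 - 4/3 = -1/3)
M = 5/3 (M = -1/3*(-5) = 5/3 ≈ 1.6667)
O(F) = sqrt(5/3 + F) (O(F) = sqrt(F + 5/3) = sqrt(5/3 + F))
((-25)**3 + O(-156)) - 4410 = ((-25)**3 + sqrt(15 + 9*(-156))/3) - 4410 = (-15625 + sqrt(15 - 1404)/3) - 4410 = (-15625 + sqrt(-1389)/3) - 4410 = (-15625 + (I*sqrt(1389))/3) - 4410 = (-15625 + I*sqrt(1389)/3) - 4410 = -20035 + I*sqrt(1389)/3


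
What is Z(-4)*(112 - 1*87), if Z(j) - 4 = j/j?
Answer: 125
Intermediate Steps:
Z(j) = 5 (Z(j) = 4 + j/j = 4 + 1 = 5)
Z(-4)*(112 - 1*87) = 5*(112 - 1*87) = 5*(112 - 87) = 5*25 = 125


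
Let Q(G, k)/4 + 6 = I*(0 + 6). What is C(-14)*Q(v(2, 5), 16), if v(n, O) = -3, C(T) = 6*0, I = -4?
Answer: 0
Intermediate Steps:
C(T) = 0
Q(G, k) = -120 (Q(G, k) = -24 + 4*(-4*(0 + 6)) = -24 + 4*(-4*6) = -24 + 4*(-24) = -24 - 96 = -120)
C(-14)*Q(v(2, 5), 16) = 0*(-120) = 0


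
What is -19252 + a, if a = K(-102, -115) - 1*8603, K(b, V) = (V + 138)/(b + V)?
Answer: -6044558/217 ≈ -27855.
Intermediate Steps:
K(b, V) = (138 + V)/(V + b)
a = -1866874/217 (a = (138 - 115)/(-115 - 102) - 1*8603 = 23/(-217) - 8603 = -1/217*23 - 8603 = -23/217 - 8603 = -1866874/217 ≈ -8603.1)
-19252 + a = -19252 - 1866874/217 = -6044558/217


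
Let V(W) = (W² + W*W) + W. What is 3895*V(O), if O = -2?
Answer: 23370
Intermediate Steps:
V(W) = W + 2*W² (V(W) = (W² + W²) + W = 2*W² + W = W + 2*W²)
3895*V(O) = 3895*(-2*(1 + 2*(-2))) = 3895*(-2*(1 - 4)) = 3895*(-2*(-3)) = 3895*6 = 23370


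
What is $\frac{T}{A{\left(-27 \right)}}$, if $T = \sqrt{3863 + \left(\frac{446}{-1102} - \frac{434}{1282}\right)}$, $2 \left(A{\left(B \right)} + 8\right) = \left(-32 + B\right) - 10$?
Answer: $- \frac{2 \sqrt{481792901854693}}{30021235} \approx -1.4623$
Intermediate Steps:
$A{\left(B \right)} = -29 + \frac{B}{2}$ ($A{\left(B \right)} = -8 + \frac{\left(-32 + B\right) - 10}{2} = -8 + \frac{-42 + B}{2} = -8 + \left(-21 + \frac{B}{2}\right) = -29 + \frac{B}{2}$)
$T = \frac{\sqrt{481792901854693}}{353191}$ ($T = \sqrt{3863 + \left(446 \left(- \frac{1}{1102}\right) - \frac{217}{641}\right)} = \sqrt{3863 - \frac{262510}{353191}} = \sqrt{\frac{1364114323}{353191}} = \frac{\sqrt{481792901854693}}{353191} \approx 62.147$)
$\frac{T}{A{\left(-27 \right)}} = \frac{\frac{1}{353191} \sqrt{481792901854693}}{-29 + \frac{1}{2} \left(-27\right)} = \frac{\frac{1}{353191} \sqrt{481792901854693}}{-29 - \frac{27}{2}} = \frac{\frac{1}{353191} \sqrt{481792901854693}}{- \frac{85}{2}} = \frac{\sqrt{481792901854693}}{353191} \left(- \frac{2}{85}\right) = - \frac{2 \sqrt{481792901854693}}{30021235}$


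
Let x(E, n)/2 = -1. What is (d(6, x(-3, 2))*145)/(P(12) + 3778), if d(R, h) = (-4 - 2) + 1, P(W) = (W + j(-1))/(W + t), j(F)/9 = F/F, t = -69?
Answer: -19/99 ≈ -0.19192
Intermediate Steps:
x(E, n) = -2 (x(E, n) = 2*(-1) = -2)
j(F) = 9 (j(F) = 9*(F/F) = 9*1 = 9)
P(W) = (9 + W)/(-69 + W) (P(W) = (W + 9)/(W - 69) = (9 + W)/(-69 + W))
d(R, h) = -5 (d(R, h) = -6 + 1 = -5)
(d(6, x(-3, 2))*145)/(P(12) + 3778) = (-5*145)/((9 + 12)/(-69 + 12) + 3778) = -725/(21/(-57) + 3778) = -725/(-1/57*21 + 3778) = -725/(-7/19 + 3778) = -725/71775/19 = -725*19/71775 = -19/99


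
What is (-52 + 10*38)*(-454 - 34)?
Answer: -160064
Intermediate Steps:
(-52 + 10*38)*(-454 - 34) = (-52 + 380)*(-488) = 328*(-488) = -160064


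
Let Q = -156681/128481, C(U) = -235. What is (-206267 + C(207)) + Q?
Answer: -8843913381/42827 ≈ -2.0650e+5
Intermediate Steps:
Q = -52227/42827 (Q = -156681*1/128481 = -52227/42827 ≈ -1.2195)
(-206267 + C(207)) + Q = (-206267 - 235) - 52227/42827 = -206502 - 52227/42827 = -8843913381/42827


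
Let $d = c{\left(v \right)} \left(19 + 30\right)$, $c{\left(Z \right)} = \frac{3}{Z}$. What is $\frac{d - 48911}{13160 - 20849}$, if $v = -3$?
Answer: $\frac{16320}{2563} \approx 6.3675$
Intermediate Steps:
$d = -49$ ($d = \frac{3}{-3} \left(19 + 30\right) = 3 \left(- \frac{1}{3}\right) 49 = \left(-1\right) 49 = -49$)
$\frac{d - 48911}{13160 - 20849} = \frac{-49 - 48911}{13160 - 20849} = - \frac{48960}{-7689} = \left(-48960\right) \left(- \frac{1}{7689}\right) = \frac{16320}{2563}$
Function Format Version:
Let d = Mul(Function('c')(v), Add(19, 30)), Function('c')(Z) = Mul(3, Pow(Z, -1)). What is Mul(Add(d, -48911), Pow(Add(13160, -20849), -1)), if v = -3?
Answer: Rational(16320, 2563) ≈ 6.3675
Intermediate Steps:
d = -49 (d = Mul(Mul(3, Pow(-3, -1)), Add(19, 30)) = Mul(Mul(3, Rational(-1, 3)), 49) = Mul(-1, 49) = -49)
Mul(Add(d, -48911), Pow(Add(13160, -20849), -1)) = Mul(Add(-49, -48911), Pow(Add(13160, -20849), -1)) = Mul(-48960, Pow(-7689, -1)) = Mul(-48960, Rational(-1, 7689)) = Rational(16320, 2563)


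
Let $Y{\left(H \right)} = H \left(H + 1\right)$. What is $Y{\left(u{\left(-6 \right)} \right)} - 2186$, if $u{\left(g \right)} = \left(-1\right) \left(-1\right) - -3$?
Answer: $-2166$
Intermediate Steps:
$u{\left(g \right)} = 4$ ($u{\left(g \right)} = 1 + 3 = 4$)
$Y{\left(H \right)} = H \left(1 + H\right)$
$Y{\left(u{\left(-6 \right)} \right)} - 2186 = 4 \left(1 + 4\right) - 2186 = 4 \cdot 5 - 2186 = 20 - 2186 = -2166$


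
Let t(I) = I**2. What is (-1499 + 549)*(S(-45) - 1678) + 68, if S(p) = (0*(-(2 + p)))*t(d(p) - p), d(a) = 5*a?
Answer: 1594168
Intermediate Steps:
S(p) = 0 (S(p) = (0*(-(2 + p)))*(5*p - p)**2 = (0*(-2 - p))*(4*p)**2 = 0*(16*p**2) = 0)
(-1499 + 549)*(S(-45) - 1678) + 68 = (-1499 + 549)*(0 - 1678) + 68 = -950*(-1678) + 68 = 1594100 + 68 = 1594168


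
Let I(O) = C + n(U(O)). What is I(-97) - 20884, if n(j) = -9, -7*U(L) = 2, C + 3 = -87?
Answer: -20983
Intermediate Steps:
C = -90 (C = -3 - 87 = -90)
U(L) = -2/7 (U(L) = -1/7*2 = -2/7)
I(O) = -99 (I(O) = -90 - 9 = -99)
I(-97) - 20884 = -99 - 20884 = -20983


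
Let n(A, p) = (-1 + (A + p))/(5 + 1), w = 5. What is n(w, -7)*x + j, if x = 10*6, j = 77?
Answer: 47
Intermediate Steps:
n(A, p) = -⅙ + A/6 + p/6 (n(A, p) = (-1 + A + p)/6 = (-1 + A + p)*(⅙) = -⅙ + A/6 + p/6)
x = 60
n(w, -7)*x + j = (-⅙ + (⅙)*5 + (⅙)*(-7))*60 + 77 = (-⅙ + ⅚ - 7/6)*60 + 77 = -½*60 + 77 = -30 + 77 = 47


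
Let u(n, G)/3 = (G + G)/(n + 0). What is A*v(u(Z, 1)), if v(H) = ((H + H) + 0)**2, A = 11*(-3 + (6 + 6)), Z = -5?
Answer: 14256/25 ≈ 570.24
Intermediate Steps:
A = 99 (A = 11*(-3 + 12) = 11*9 = 99)
u(n, G) = 6*G/n (u(n, G) = 3*((G + G)/(n + 0)) = 3*((2*G)/n) = 3*(2*G/n) = 6*G/n)
v(H) = 4*H**2 (v(H) = (2*H + 0)**2 = (2*H)**2 = 4*H**2)
A*v(u(Z, 1)) = 99*(4*(6*1/(-5))**2) = 99*(4*(6*1*(-1/5))**2) = 99*(4*(-6/5)**2) = 99*(4*(36/25)) = 99*(144/25) = 14256/25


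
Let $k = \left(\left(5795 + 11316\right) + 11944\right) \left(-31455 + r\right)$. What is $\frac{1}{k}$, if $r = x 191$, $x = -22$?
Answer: $- \frac{1}{1036014135} \approx -9.6524 \cdot 10^{-10}$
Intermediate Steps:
$r = -4202$ ($r = \left(-22\right) 191 = -4202$)
$k = -1036014135$ ($k = \left(\left(5795 + 11316\right) + 11944\right) \left(-31455 - 4202\right) = \left(17111 + 11944\right) \left(-35657\right) = 29055 \left(-35657\right) = -1036014135$)
$\frac{1}{k} = \frac{1}{-1036014135} = - \frac{1}{1036014135}$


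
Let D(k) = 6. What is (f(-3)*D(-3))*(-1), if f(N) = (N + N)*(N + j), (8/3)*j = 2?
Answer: -81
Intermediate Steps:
j = ¾ (j = (3/8)*2 = ¾ ≈ 0.75000)
f(N) = 2*N*(¾ + N) (f(N) = (N + N)*(N + ¾) = (2*N)*(¾ + N) = 2*N*(¾ + N))
(f(-3)*D(-3))*(-1) = (((½)*(-3)*(3 + 4*(-3)))*6)*(-1) = (((½)*(-3)*(3 - 12))*6)*(-1) = (((½)*(-3)*(-9))*6)*(-1) = ((27/2)*6)*(-1) = 81*(-1) = -81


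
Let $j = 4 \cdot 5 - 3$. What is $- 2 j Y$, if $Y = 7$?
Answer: $-238$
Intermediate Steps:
$j = 17$ ($j = 20 - 3 = 17$)
$- 2 j Y = \left(-2\right) 17 \cdot 7 = \left(-34\right) 7 = -238$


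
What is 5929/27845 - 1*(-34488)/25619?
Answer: 1112213411/713361055 ≈ 1.5591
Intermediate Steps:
5929/27845 - 1*(-34488)/25619 = 5929*(1/27845) + 34488*(1/25619) = 5929/27845 + 34488/25619 = 1112213411/713361055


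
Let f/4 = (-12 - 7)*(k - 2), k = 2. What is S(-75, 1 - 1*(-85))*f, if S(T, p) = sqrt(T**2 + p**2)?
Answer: 0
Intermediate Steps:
f = 0 (f = 4*((-12 - 7)*(2 - 2)) = 4*(-19*0) = 4*0 = 0)
S(-75, 1 - 1*(-85))*f = sqrt((-75)**2 + (1 - 1*(-85))**2)*0 = sqrt(5625 + (1 + 85)**2)*0 = sqrt(5625 + 86**2)*0 = sqrt(5625 + 7396)*0 = sqrt(13021)*0 = 0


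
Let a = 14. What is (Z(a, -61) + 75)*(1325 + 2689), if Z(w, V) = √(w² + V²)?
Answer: 301050 + 4014*√3917 ≈ 5.5227e+5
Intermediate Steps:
Z(w, V) = √(V² + w²)
(Z(a, -61) + 75)*(1325 + 2689) = (√((-61)² + 14²) + 75)*(1325 + 2689) = (√(3721 + 196) + 75)*4014 = (√3917 + 75)*4014 = (75 + √3917)*4014 = 301050 + 4014*√3917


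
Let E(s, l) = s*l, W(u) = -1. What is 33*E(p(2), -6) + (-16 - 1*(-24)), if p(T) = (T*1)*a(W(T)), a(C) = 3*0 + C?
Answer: 404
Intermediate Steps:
a(C) = C (a(C) = 0 + C = C)
p(T) = -T (p(T) = (T*1)*(-1) = T*(-1) = -T)
E(s, l) = l*s
33*E(p(2), -6) + (-16 - 1*(-24)) = 33*(-(-6)*2) + (-16 - 1*(-24)) = 33*(-6*(-2)) + (-16 + 24) = 33*12 + 8 = 396 + 8 = 404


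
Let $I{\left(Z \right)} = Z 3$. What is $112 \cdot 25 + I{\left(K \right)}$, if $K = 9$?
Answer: $2827$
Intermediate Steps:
$I{\left(Z \right)} = 3 Z$
$112 \cdot 25 + I{\left(K \right)} = 112 \cdot 25 + 3 \cdot 9 = 2800 + 27 = 2827$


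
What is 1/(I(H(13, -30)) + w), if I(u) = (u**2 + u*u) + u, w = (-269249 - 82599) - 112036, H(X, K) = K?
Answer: -1/462114 ≈ -2.1640e-6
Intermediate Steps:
w = -463884 (w = -351848 - 112036 = -463884)
I(u) = u + 2*u**2 (I(u) = (u**2 + u**2) + u = 2*u**2 + u = u + 2*u**2)
1/(I(H(13, -30)) + w) = 1/(-30*(1 + 2*(-30)) - 463884) = 1/(-30*(1 - 60) - 463884) = 1/(-30*(-59) - 463884) = 1/(1770 - 463884) = 1/(-462114) = -1/462114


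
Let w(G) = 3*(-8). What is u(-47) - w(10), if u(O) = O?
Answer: -23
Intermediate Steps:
w(G) = -24
u(-47) - w(10) = -47 - 1*(-24) = -47 + 24 = -23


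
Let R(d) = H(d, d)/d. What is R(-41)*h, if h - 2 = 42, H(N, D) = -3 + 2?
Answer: 44/41 ≈ 1.0732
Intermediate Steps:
H(N, D) = -1
h = 44 (h = 2 + 42 = 44)
R(d) = -1/d
R(-41)*h = -1/(-41)*44 = -1*(-1/41)*44 = (1/41)*44 = 44/41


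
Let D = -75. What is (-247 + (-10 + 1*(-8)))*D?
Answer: 19875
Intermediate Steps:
(-247 + (-10 + 1*(-8)))*D = (-247 + (-10 + 1*(-8)))*(-75) = (-247 + (-10 - 8))*(-75) = (-247 - 18)*(-75) = -265*(-75) = 19875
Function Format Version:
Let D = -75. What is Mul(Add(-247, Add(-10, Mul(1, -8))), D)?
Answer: 19875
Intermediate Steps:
Mul(Add(-247, Add(-10, Mul(1, -8))), D) = Mul(Add(-247, Add(-10, Mul(1, -8))), -75) = Mul(Add(-247, Add(-10, -8)), -75) = Mul(Add(-247, -18), -75) = Mul(-265, -75) = 19875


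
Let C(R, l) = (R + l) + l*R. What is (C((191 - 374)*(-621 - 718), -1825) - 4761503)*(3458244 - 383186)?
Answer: -1389036958427328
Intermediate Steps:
C(R, l) = R + l + R*l (C(R, l) = (R + l) + R*l = R + l + R*l)
(C((191 - 374)*(-621 - 718), -1825) - 4761503)*(3458244 - 383186) = (((191 - 374)*(-621 - 718) - 1825 + ((191 - 374)*(-621 - 718))*(-1825)) - 4761503)*(3458244 - 383186) = ((-183*(-1339) - 1825 - 183*(-1339)*(-1825)) - 4761503)*3075058 = ((245037 - 1825 + 245037*(-1825)) - 4761503)*3075058 = ((245037 - 1825 - 447192525) - 4761503)*3075058 = (-446949313 - 4761503)*3075058 = -451710816*3075058 = -1389036958427328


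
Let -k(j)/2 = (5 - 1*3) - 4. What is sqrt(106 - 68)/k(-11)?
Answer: sqrt(38)/4 ≈ 1.5411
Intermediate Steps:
k(j) = 4 (k(j) = -2*((5 - 1*3) - 4) = -2*((5 - 3) - 4) = -2*(2 - 4) = -2*(-2) = 4)
sqrt(106 - 68)/k(-11) = sqrt(106 - 68)/4 = sqrt(38)*(1/4) = sqrt(38)/4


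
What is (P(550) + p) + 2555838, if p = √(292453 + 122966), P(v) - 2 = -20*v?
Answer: 2544840 + √415419 ≈ 2.5455e+6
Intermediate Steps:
P(v) = 2 - 20*v
p = √415419 ≈ 644.53
(P(550) + p) + 2555838 = ((2 - 20*550) + √415419) + 2555838 = ((2 - 11000) + √415419) + 2555838 = (-10998 + √415419) + 2555838 = 2544840 + √415419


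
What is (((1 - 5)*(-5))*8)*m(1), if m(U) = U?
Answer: 160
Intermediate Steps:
(((1 - 5)*(-5))*8)*m(1) = (((1 - 5)*(-5))*8)*1 = (-4*(-5)*8)*1 = (20*8)*1 = 160*1 = 160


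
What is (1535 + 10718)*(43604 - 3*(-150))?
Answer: 539793662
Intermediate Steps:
(1535 + 10718)*(43604 - 3*(-150)) = 12253*(43604 + 450) = 12253*44054 = 539793662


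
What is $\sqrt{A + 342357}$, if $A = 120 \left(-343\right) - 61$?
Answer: $4 \sqrt{18821} \approx 548.76$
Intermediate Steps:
$A = -41221$ ($A = -41160 - 61 = -41221$)
$\sqrt{A + 342357} = \sqrt{-41221 + 342357} = \sqrt{301136} = 4 \sqrt{18821}$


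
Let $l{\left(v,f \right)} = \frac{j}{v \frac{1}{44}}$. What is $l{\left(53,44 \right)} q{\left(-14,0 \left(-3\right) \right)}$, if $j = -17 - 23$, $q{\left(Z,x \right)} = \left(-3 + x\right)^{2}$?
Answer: $- \frac{15840}{53} \approx -298.87$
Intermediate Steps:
$j = -40$
$l{\left(v,f \right)} = - \frac{1760}{v}$ ($l{\left(v,f \right)} = - \frac{40}{v \frac{1}{44}} = - \frac{40}{\frac{1}{44} v} = - 40 \frac{44}{v} = - \frac{1760}{v}$)
$l{\left(53,44 \right)} q{\left(-14,0 \left(-3\right) \right)} = - \frac{1760}{53} \left(-3 + 0 \left(-3\right)\right)^{2} = \left(-1760\right) \frac{1}{53} \left(-3 + 0\right)^{2} = - \frac{1760 \left(-3\right)^{2}}{53} = \left(- \frac{1760}{53}\right) 9 = - \frac{15840}{53}$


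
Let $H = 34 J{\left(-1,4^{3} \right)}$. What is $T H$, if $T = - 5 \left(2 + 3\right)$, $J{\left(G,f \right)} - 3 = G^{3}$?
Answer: $-1700$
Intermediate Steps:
$J{\left(G,f \right)} = 3 + G^{3}$
$H = 68$ ($H = 34 \left(3 + \left(-1\right)^{3}\right) = 34 \left(3 - 1\right) = 34 \cdot 2 = 68$)
$T = -25$ ($T = \left(-5\right) 5 = -25$)
$T H = \left(-25\right) 68 = -1700$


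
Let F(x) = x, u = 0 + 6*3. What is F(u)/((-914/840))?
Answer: -7560/457 ≈ -16.543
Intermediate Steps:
u = 18 (u = 0 + 18 = 18)
F(u)/((-914/840)) = 18/((-914/840)) = 18/((-914*1/840)) = 18/(-457/420) = 18*(-420/457) = -7560/457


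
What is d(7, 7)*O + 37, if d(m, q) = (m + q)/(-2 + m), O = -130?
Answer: -327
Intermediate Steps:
d(m, q) = (m + q)/(-2 + m)
d(7, 7)*O + 37 = ((7 + 7)/(-2 + 7))*(-130) + 37 = (14/5)*(-130) + 37 = -364 + 37 = -327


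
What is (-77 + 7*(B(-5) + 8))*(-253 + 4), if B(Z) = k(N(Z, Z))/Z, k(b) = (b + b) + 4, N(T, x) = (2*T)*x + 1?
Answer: 210903/5 ≈ 42181.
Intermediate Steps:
N(T, x) = 1 + 2*T*x (N(T, x) = 2*T*x + 1 = 1 + 2*T*x)
k(b) = 4 + 2*b (k(b) = 2*b + 4 = 4 + 2*b)
B(Z) = (6 + 4*Z²)/Z (B(Z) = (4 + 2*(1 + 2*Z*Z))/Z = (4 + 2*(1 + 2*Z²))/Z = (4 + (2 + 4*Z²))/Z = (6 + 4*Z²)/Z)
(-77 + 7*(B(-5) + 8))*(-253 + 4) = (-77 + 7*((4*(-5) + 6/(-5)) + 8))*(-253 + 4) = (-77 + 7*((-20 + 6*(-⅕)) + 8))*(-249) = (-77 + 7*((-20 - 6/5) + 8))*(-249) = (-77 + 7*(-106/5 + 8))*(-249) = (-77 + 7*(-66/5))*(-249) = (-77 - 462/5)*(-249) = -847/5*(-249) = 210903/5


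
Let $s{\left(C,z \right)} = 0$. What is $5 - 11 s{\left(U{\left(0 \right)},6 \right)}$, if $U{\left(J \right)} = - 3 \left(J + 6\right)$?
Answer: $5$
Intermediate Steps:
$U{\left(J \right)} = -18 - 3 J$ ($U{\left(J \right)} = - 3 \left(6 + J\right) = -18 - 3 J$)
$5 - 11 s{\left(U{\left(0 \right)},6 \right)} = 5 - 0 = 5 + 0 = 5$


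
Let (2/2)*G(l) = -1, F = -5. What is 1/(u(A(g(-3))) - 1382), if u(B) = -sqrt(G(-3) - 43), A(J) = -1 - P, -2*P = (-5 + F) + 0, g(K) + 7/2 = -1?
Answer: I/(2*(sqrt(11) - 691*I)) ≈ -0.00072357 + 3.473e-6*I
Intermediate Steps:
g(K) = -9/2 (g(K) = -7/2 - 1 = -9/2)
G(l) = -1
P = 5 (P = -((-5 - 5) + 0)/2 = -(-10 + 0)/2 = -1/2*(-10) = 5)
A(J) = -6 (A(J) = -1 - 1*5 = -1 - 5 = -6)
u(B) = -2*I*sqrt(11) (u(B) = -sqrt(-1 - 43) = -sqrt(-44) = -2*I*sqrt(11))
1/(u(A(g(-3))) - 1382) = 1/(-2*I*sqrt(11) - 1382) = 1/(-1382 - 2*I*sqrt(11))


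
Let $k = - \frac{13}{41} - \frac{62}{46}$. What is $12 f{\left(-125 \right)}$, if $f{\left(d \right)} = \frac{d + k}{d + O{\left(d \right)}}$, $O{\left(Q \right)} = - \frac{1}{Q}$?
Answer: $\frac{4976875}{409262} \approx 12.161$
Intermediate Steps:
$k = - \frac{1570}{943}$ ($k = \left(-13\right) \frac{1}{41} - \frac{31}{23} = - \frac{13}{41} - \frac{31}{23} = - \frac{1570}{943} \approx -1.6649$)
$f{\left(d \right)} = \frac{- \frac{1570}{943} + d}{d - \frac{1}{d}}$ ($f{\left(d \right)} = \frac{d - \frac{1570}{943}}{d - \frac{1}{d}} = \frac{- \frac{1570}{943} + d}{d - \frac{1}{d}}$)
$12 f{\left(-125 \right)} = 12 \cdot \frac{1}{943} \left(-125\right) \frac{1}{-1 + \left(-125\right)^{2}} \left(-1570 + 943 \left(-125\right)\right) = 12 \cdot \frac{1}{943} \left(-125\right) \frac{1}{-1 + 15625} \left(-1570 - 117875\right) = 12 \cdot \frac{1}{943} \left(-125\right) \frac{1}{15624} \left(-119445\right) = 12 \cdot \frac{4976875}{4911144} = \frac{4976875}{409262}$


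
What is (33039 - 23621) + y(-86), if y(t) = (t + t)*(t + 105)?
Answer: 6150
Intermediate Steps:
y(t) = 2*t*(105 + t) (y(t) = (2*t)*(105 + t) = 2*t*(105 + t))
(33039 - 23621) + y(-86) = (33039 - 23621) + 2*(-86)*(105 - 86) = 9418 + 2*(-86)*19 = 9418 - 3268 = 6150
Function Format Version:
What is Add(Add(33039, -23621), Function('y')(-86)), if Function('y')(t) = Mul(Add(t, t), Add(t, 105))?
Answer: 6150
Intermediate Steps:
Function('y')(t) = Mul(2, t, Add(105, t)) (Function('y')(t) = Mul(Mul(2, t), Add(105, t)) = Mul(2, t, Add(105, t)))
Add(Add(33039, -23621), Function('y')(-86)) = Add(Add(33039, -23621), Mul(2, -86, Add(105, -86))) = Add(9418, Mul(2, -86, 19)) = Add(9418, -3268) = 6150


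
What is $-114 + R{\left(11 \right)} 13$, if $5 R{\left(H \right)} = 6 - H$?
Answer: $-127$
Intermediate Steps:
$R{\left(H \right)} = \frac{6}{5} - \frac{H}{5}$ ($R{\left(H \right)} = \frac{6 - H}{5} = \frac{6}{5} - \frac{H}{5}$)
$-114 + R{\left(11 \right)} 13 = -114 + \left(\frac{6}{5} - \frac{11}{5}\right) 13 = -114 - 13 = -127$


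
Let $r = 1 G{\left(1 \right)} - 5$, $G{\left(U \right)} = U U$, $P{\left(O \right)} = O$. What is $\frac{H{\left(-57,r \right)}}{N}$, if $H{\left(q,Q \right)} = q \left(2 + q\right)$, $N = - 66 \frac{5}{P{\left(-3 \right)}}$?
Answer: $\frac{57}{2} \approx 28.5$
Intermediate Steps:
$G{\left(U \right)} = U^{2}$
$r = -4$ ($r = 1 \cdot 1^{2} - 5 = 1 \cdot 1 - 5 = 1 - 5 = -4$)
$N = 110$ ($N = - 66 \frac{5}{-3} = - 66 \cdot 5 \left(- \frac{1}{3}\right) = \left(-66\right) \left(- \frac{5}{3}\right) = 110$)
$\frac{H{\left(-57,r \right)}}{N} = \frac{\left(-57\right) \left(2 - 57\right)}{110} = \left(-57\right) \left(-55\right) \frac{1}{110} = 3135 \cdot \frac{1}{110} = \frac{57}{2}$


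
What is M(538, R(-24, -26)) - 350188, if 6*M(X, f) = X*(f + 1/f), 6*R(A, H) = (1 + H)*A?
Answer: -102366131/300 ≈ -3.4122e+5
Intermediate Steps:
R(A, H) = A*(1 + H)/6 (R(A, H) = ((1 + H)*A)/6 = (A*(1 + H))/6 = A*(1 + H)/6)
M(X, f) = X*(f + 1/f)/6 (M(X, f) = (X*(f + 1/f))/6 = X*(f + 1/f)/6)
M(538, R(-24, -26)) - 350188 = (⅙)*538*(1 + ((⅙)*(-24)*(1 - 26))²)/((⅙)*(-24)*(1 - 26)) - 350188 = (⅙)*538*(1 + ((⅙)*(-24)*(-25))²)/((⅙)*(-24)*(-25)) - 350188 = (⅙)*538*(1 + 100²)/100 - 350188 = (⅙)*538*(1/100)*(1 + 10000) - 350188 = (⅙)*538*(1/100)*10001 - 350188 = 2690269/300 - 350188 = -102366131/300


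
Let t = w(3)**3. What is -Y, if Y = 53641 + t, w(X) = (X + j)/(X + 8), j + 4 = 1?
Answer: -53641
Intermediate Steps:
j = -3 (j = -4 + 1 = -3)
w(X) = (-3 + X)/(8 + X) (w(X) = (X - 3)/(X + 8) = (-3 + X)/(8 + X))
t = 0 (t = ((-3 + 3)/(8 + 3))**3 = (0/11)**3 = ((1/11)*0)**3 = 0**3 = 0)
Y = 53641 (Y = 53641 + 0 = 53641)
-Y = -1*53641 = -53641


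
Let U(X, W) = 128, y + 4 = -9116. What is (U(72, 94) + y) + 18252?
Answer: 9260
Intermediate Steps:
y = -9120 (y = -4 - 9116 = -9120)
(U(72, 94) + y) + 18252 = (128 - 9120) + 18252 = -8992 + 18252 = 9260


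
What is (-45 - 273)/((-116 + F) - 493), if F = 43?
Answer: 159/283 ≈ 0.56184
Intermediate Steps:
(-45 - 273)/((-116 + F) - 493) = (-45 - 273)/((-116 + 43) - 493) = -318/(-73 - 493) = -318/(-566) = -318*(-1/566) = 159/283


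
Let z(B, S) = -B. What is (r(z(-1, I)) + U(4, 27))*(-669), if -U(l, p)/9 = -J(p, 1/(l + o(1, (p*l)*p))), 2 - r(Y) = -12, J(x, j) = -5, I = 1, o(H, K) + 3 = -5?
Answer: 20739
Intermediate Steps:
o(H, K) = -8 (o(H, K) = -3 - 5 = -8)
r(Y) = 14 (r(Y) = 2 - 1*(-12) = 2 + 12 = 14)
U(l, p) = -45 (U(l, p) = -(-9)*(-5) = -9*5 = -45)
(r(z(-1, I)) + U(4, 27))*(-669) = (14 - 45)*(-669) = -31*(-669) = 20739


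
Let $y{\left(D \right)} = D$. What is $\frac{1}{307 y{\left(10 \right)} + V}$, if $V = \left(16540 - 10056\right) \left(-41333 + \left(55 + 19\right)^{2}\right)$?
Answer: $- \frac{1}{232493718} \approx -4.3012 \cdot 10^{-9}$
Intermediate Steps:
$V = -232496788$ ($V = 6484 \left(-41333 + 74^{2}\right) = 6484 \left(-41333 + 5476\right) = 6484 \left(-35857\right) = -232496788$)
$\frac{1}{307 y{\left(10 \right)} + V} = \frac{1}{307 \cdot 10 - 232496788} = \frac{1}{3070 - 232496788} = \frac{1}{-232493718} = - \frac{1}{232493718}$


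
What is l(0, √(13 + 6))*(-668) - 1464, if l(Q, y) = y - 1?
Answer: -796 - 668*√19 ≈ -3707.7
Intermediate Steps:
l(Q, y) = -1 + y
l(0, √(13 + 6))*(-668) - 1464 = (-1 + √(13 + 6))*(-668) - 1464 = (-1 + √19)*(-668) - 1464 = (668 - 668*√19) - 1464 = -796 - 668*√19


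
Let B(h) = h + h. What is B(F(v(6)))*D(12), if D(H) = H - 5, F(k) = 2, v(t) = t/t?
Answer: 28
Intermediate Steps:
v(t) = 1
B(h) = 2*h
D(H) = -5 + H
B(F(v(6)))*D(12) = (2*2)*(-5 + 12) = 4*7 = 28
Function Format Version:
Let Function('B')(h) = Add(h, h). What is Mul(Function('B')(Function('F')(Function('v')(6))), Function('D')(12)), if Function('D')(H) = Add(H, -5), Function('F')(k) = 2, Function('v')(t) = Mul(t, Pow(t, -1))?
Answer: 28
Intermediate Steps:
Function('v')(t) = 1
Function('B')(h) = Mul(2, h)
Function('D')(H) = Add(-5, H)
Mul(Function('B')(Function('F')(Function('v')(6))), Function('D')(12)) = Mul(Mul(2, 2), Add(-5, 12)) = Mul(4, 7) = 28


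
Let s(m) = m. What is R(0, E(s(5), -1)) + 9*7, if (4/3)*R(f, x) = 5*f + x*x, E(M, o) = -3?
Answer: 279/4 ≈ 69.750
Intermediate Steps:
R(f, x) = 3*x**2/4 + 15*f/4 (R(f, x) = 3*(5*f + x*x)/4 = 3*(5*f + x**2)/4 = 3*(x**2 + 5*f)/4 = 3*x**2/4 + 15*f/4)
R(0, E(s(5), -1)) + 9*7 = ((3/4)*(-3)**2 + (15/4)*0) + 9*7 = ((3/4)*9 + 0) + 63 = (27/4 + 0) + 63 = 27/4 + 63 = 279/4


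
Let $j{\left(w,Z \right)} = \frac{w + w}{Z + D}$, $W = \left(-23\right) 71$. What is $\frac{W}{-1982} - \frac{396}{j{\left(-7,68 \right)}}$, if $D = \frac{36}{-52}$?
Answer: $\frac{49075729}{25766} \approx 1904.7$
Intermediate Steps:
$W = -1633$
$D = - \frac{9}{13}$ ($D = 36 \left(- \frac{1}{52}\right) = - \frac{9}{13} \approx -0.69231$)
$j{\left(w,Z \right)} = \frac{2 w}{- \frac{9}{13} + Z}$ ($j{\left(w,Z \right)} = \frac{w + w}{Z - \frac{9}{13}} = \frac{2 w}{- \frac{9}{13} + Z}$)
$\frac{W}{-1982} - \frac{396}{j{\left(-7,68 \right)}} = - \frac{1633}{-1982} - \frac{396}{26 \left(-7\right) \frac{1}{-9 + 13 \cdot 68}} = \left(-1633\right) \left(- \frac{1}{1982}\right) - \frac{396}{26 \left(-7\right) \frac{1}{-9 + 884}} = \frac{1633}{1982} - \frac{396}{26 \left(-7\right) \frac{1}{875}} = \frac{1633}{1982} - \frac{396}{- \frac{26}{125}} = \frac{1633}{1982} - - \frac{24750}{13} = \frac{1633}{1982} + \frac{24750}{13} = \frac{49075729}{25766}$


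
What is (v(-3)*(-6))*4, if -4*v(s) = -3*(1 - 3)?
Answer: 36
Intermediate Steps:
v(s) = -3/2 (v(s) = -(-3)*(1 - 3)/4 = -(-3)*(-2)/4 = -¼*6 = -3/2)
(v(-3)*(-6))*4 = -3/2*(-6)*4 = 9*4 = 36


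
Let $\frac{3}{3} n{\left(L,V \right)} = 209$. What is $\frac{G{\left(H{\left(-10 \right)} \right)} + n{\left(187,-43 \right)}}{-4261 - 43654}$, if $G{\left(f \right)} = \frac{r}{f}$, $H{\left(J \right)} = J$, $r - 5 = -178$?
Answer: $- \frac{2263}{479150} \approx -0.0047229$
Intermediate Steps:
$r = -173$ ($r = 5 - 178 = -173$)
$G{\left(f \right)} = - \frac{173}{f}$
$n{\left(L,V \right)} = 209$
$\frac{G{\left(H{\left(-10 \right)} \right)} + n{\left(187,-43 \right)}}{-4261 - 43654} = \frac{- \frac{173}{-10} + 209}{-4261 - 43654} = \frac{\left(-173\right) \left(- \frac{1}{10}\right) + 209}{-47915} = \left(\frac{173}{10} + 209\right) \left(- \frac{1}{47915}\right) = \frac{2263}{10} \left(- \frac{1}{47915}\right) = - \frac{2263}{479150}$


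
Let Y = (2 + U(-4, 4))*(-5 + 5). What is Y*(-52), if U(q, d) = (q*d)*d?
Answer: 0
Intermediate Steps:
U(q, d) = q*d² (U(q, d) = (d*q)*d = q*d²)
Y = 0 (Y = (2 - 4*4²)*(-5 + 5) = (2 - 4*16)*0 = (2 - 64)*0 = -62*0 = 0)
Y*(-52) = 0*(-52) = 0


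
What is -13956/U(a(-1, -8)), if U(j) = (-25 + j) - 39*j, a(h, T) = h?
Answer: -13956/13 ≈ -1073.5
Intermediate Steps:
U(j) = -25 - 38*j
-13956/U(a(-1, -8)) = -13956/(-25 - 38*(-1)) = -13956/(-25 + 38) = -13956/13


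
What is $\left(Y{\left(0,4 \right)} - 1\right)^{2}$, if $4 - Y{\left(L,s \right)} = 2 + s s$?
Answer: $225$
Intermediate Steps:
$Y{\left(L,s \right)} = 2 - s^{2}$ ($Y{\left(L,s \right)} = 4 - \left(2 + s s\right) = 4 - \left(2 + s^{2}\right) = 2 - s^{2}$)
$\left(Y{\left(0,4 \right)} - 1\right)^{2} = \left(\left(2 - 4^{2}\right) - 1\right)^{2} = \left(\left(2 - 16\right) - 1\right)^{2} = \left(-14 - 1\right)^{2} = \left(-15\right)^{2} = 225$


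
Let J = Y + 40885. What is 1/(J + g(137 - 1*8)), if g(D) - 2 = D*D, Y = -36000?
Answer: 1/21528 ≈ 4.6451e-5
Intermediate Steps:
g(D) = 2 + D² (g(D) = 2 + D*D = 2 + D²)
J = 4885 (J = -36000 + 40885 = 4885)
1/(J + g(137 - 1*8)) = 1/(4885 + (2 + (137 - 1*8)²)) = 1/(4885 + (2 + (137 - 8)²)) = 1/(4885 + (2 + 129²)) = 1/(4885 + (2 + 16641)) = 1/(4885 + 16643) = 1/21528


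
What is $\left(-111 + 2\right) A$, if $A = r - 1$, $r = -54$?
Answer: $5995$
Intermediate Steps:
$A = -55$ ($A = -54 - 1 = -55$)
$\left(-111 + 2\right) A = \left(-111 + 2\right) \left(-55\right) = \left(-109\right) \left(-55\right) = 5995$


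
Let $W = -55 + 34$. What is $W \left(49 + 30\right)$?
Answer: $-1659$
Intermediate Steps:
$W = -21$
$W \left(49 + 30\right) = - 21 \left(49 + 30\right) = \left(-21\right) 79 = -1659$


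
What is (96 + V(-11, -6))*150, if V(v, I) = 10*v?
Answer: -2100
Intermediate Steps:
(96 + V(-11, -6))*150 = (96 + 10*(-11))*150 = (96 - 110)*150 = -14*150 = -2100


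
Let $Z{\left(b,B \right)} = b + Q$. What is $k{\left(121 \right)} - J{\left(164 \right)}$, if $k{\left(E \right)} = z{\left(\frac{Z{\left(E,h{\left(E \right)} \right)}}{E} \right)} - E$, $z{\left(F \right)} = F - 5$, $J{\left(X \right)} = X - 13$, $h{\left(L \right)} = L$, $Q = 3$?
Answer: $- \frac{33393}{121} \approx -275.98$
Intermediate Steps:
$J{\left(X \right)} = -13 + X$
$Z{\left(b,B \right)} = 3 + b$ ($Z{\left(b,B \right)} = b + 3 = 3 + b$)
$z{\left(F \right)} = -5 + F$
$k{\left(E \right)} = -5 - E + \frac{3 + E}{E}$ ($k{\left(E \right)} = \left(-5 + \frac{3 + E}{E}\right) - E = -5 - E + \frac{3 + E}{E}$)
$k{\left(121 \right)} - J{\left(164 \right)} = \left(-4 - 121 + \frac{3}{121}\right) - \left(-13 + 164\right) = \left(-4 - 121 + 3 \cdot \frac{1}{121}\right) - 151 = \left(-4 - 121 + \frac{3}{121}\right) - 151 = - \frac{15122}{121} - 151 = - \frac{33393}{121}$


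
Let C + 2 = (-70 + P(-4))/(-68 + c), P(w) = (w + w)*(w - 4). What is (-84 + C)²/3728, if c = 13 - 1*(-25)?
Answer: 184041/93200 ≈ 1.9747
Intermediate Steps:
P(w) = 2*w*(-4 + w) (P(w) = (2*w)*(-4 + w) = 2*w*(-4 + w))
c = 38 (c = 13 + 25 = 38)
C = -9/5 (C = -2 + (-70 + 2*(-4)*(-4 - 4))/(-68 + 38) = -2 + (-70 + 2*(-4)*(-8))/(-30) = -2 + (-70 + 64)*(-1/30) = -2 - 6*(-1/30) = -2 + ⅕ = -9/5 ≈ -1.8000)
(-84 + C)²/3728 = (-84 - 9/5)²/3728 = (-429/5)²*(1/3728) = (184041/25)*(1/3728) = 184041/93200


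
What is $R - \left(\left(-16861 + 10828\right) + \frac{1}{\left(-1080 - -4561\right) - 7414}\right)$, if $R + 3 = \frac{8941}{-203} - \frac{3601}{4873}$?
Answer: $\frac{23286075050261}{3890598327} \approx 5985.2$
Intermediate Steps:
$R = - \frac{47268153}{989219}$ ($R = -3 + \left(\frac{8941}{-203} - \frac{3601}{4873}\right) = -3 + \left(8941 \left(- \frac{1}{203}\right) - \frac{3601}{4873}\right) = -3 - \frac{44300496}{989219} = - \frac{47268153}{989219} \approx -47.783$)
$R - \left(\left(-16861 + 10828\right) + \frac{1}{\left(-1080 - -4561\right) - 7414}\right) = - \frac{47268153}{989219} - \left(\left(-16861 + 10828\right) + \frac{1}{\left(-1080 - -4561\right) - 7414}\right) = - \frac{47268153}{989219} - \left(-6033 + \frac{1}{\left(-1080 + 4561\right) - 7414}\right) = - \frac{47268153}{989219} - \left(-6033 + \frac{1}{3481 - 7414}\right) = - \frac{47268153}{989219} - \left(-6033 + \frac{1}{-3933}\right) = - \frac{47268153}{989219} - \left(-6033 - \frac{1}{3933}\right) = - \frac{47268153}{989219} - - \frac{23727790}{3933} = - \frac{47268153}{989219} + \frac{23727790}{3933} = \frac{23286075050261}{3890598327}$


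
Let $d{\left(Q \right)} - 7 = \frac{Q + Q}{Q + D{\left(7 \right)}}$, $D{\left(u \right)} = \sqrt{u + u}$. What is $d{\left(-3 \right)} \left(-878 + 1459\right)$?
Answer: $\frac{9877}{5} - \frac{3486 \sqrt{14}}{5} \approx -633.28$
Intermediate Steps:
$D{\left(u \right)} = \sqrt{2} \sqrt{u}$ ($D{\left(u \right)} = \sqrt{2 u} = \sqrt{2} \sqrt{u}$)
$d{\left(Q \right)} = 7 + \frac{2 Q}{Q + \sqrt{14}}$ ($d{\left(Q \right)} = 7 + \frac{Q + Q}{Q + \sqrt{2} \sqrt{7}} = 7 + \frac{2 Q}{Q + \sqrt{14}}$)
$d{\left(-3 \right)} \left(-878 + 1459\right) = \frac{7 \sqrt{14} + 9 \left(-3\right)}{-3 + \sqrt{14}} \left(-878 + 1459\right) = \frac{7 \sqrt{14} - 27}{-3 + \sqrt{14}} \cdot 581 = \frac{-27 + 7 \sqrt{14}}{-3 + \sqrt{14}} \cdot 581 = \frac{581 \left(-27 + 7 \sqrt{14}\right)}{-3 + \sqrt{14}}$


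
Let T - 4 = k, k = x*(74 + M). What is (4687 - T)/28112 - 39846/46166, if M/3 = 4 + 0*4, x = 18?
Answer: -487710171/648909296 ≈ -0.75158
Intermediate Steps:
M = 12 (M = 3*(4 + 0*4) = 3*(4 + 0) = 3*4 = 12)
k = 1548 (k = 18*(74 + 12) = 18*86 = 1548)
T = 1552 (T = 4 + 1548 = 1552)
(4687 - T)/28112 - 39846/46166 = (4687 - 1*1552)/28112 - 39846/46166 = (4687 - 1552)*(1/28112) - 39846*1/46166 = 3135*(1/28112) - 19923/23083 = 3135/28112 - 19923/23083 = -487710171/648909296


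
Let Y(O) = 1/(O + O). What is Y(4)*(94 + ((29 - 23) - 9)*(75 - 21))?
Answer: -17/2 ≈ -8.5000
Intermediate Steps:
Y(O) = 1/(2*O)
Y(4)*(94 + ((29 - 23) - 9)*(75 - 21)) = ((1/2)/4)*(94 + ((29 - 23) - 9)*(75 - 21)) = ((1/2)*(1/4))*(94 + (6 - 9)*54) = (94 - 3*54)/8 = (94 - 162)/8 = (1/8)*(-68) = -17/2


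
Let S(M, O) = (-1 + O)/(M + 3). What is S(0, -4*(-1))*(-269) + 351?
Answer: 82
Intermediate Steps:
S(M, O) = (-1 + O)/(3 + M)
S(0, -4*(-1))*(-269) + 351 = ((-1 - 4*(-1))/(3 + 0))*(-269) + 351 = ((-1 + 4)/3)*(-269) + 351 = ((⅓)*3)*(-269) + 351 = 1*(-269) + 351 = -269 + 351 = 82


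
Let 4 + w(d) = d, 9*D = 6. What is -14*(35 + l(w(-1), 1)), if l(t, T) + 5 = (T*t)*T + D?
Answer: -1078/3 ≈ -359.33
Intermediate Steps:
D = ⅔ (D = (⅑)*6 = ⅔ ≈ 0.66667)
w(d) = -4 + d
l(t, T) = -13/3 + t*T² (l(t, T) = -5 + ((T*t)*T + ⅔) = -5 + (t*T² + ⅔) = -5 + (⅔ + t*T²) = -13/3 + t*T²)
-14*(35 + l(w(-1), 1)) = -14*(35 + (-13/3 + (-4 - 1)*1²)) = -14*(35 + (-13/3 - 5*1)) = -14*(35 + (-13/3 - 5)) = -14*(35 - 28/3) = -14*77/3 = -1078/3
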